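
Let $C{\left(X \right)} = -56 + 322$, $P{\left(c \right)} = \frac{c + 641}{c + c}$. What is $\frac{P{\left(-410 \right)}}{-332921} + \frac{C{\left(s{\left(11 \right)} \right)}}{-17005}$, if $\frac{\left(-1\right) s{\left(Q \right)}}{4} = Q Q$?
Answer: $- \frac{764345267}{48866144380} \approx -0.015642$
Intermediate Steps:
$P{\left(c \right)} = \frac{641 + c}{2 c}$
$s{\left(Q \right)} = - 4 Q^{2}$ ($s{\left(Q \right)} = - 4 Q Q = - 4 Q^{2}$)
$C{\left(X \right)} = 266$
$\frac{P{\left(-410 \right)}}{-332921} + \frac{C{\left(s{\left(11 \right)} \right)}}{-17005} = \frac{\frac{1}{2} \frac{1}{-410} \left(641 - 410\right)}{-332921} + \frac{266}{-17005} = \frac{1}{2} \left(- \frac{1}{410}\right) 231 \left(- \frac{1}{332921}\right) + 266 \left(- \frac{1}{17005}\right) = \left(- \frac{231}{820}\right) \left(- \frac{1}{332921}\right) - \frac{14}{895} = \frac{231}{272995220} - \frac{14}{895} = - \frac{764345267}{48866144380}$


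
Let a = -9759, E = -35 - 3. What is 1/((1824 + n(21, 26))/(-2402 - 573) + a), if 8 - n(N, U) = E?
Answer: -35/341587 ≈ -0.00010246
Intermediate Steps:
E = -38
n(N, U) = 46 (n(N, U) = 8 - 1*(-38) = 8 + 38 = 46)
1/((1824 + n(21, 26))/(-2402 - 573) + a) = 1/((1824 + 46)/(-2402 - 573) - 9759) = 1/(1870/(-2975) - 9759) = 1/(1870*(-1/2975) - 9759) = 1/(-22/35 - 9759) = 1/(-341587/35) = -35/341587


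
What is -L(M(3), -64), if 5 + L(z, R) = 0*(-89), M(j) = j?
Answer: 5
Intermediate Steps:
L(z, R) = -5 (L(z, R) = -5 + 0*(-89) = -5 + 0 = -5)
-L(M(3), -64) = -1*(-5) = 5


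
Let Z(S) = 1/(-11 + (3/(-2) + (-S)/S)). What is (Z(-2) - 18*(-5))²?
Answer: 5895184/729 ≈ 8086.7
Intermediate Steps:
Z(S) = -2/27 (Z(S) = 1/(-11 + (3*(-½) - 1)) = 1/(-11 + (-3/2 - 1)) = 1/(-11 - 5/2) = 1/(-27/2) = -2/27)
(Z(-2) - 18*(-5))² = (-2/27 - 18*(-5))² = (-2/27 + 90)² = (2428/27)² = 5895184/729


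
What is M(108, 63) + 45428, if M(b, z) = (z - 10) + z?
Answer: 45544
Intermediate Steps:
M(b, z) = -10 + 2*z (M(b, z) = (-10 + z) + z = -10 + 2*z)
M(108, 63) + 45428 = (-10 + 2*63) + 45428 = (-10 + 126) + 45428 = 116 + 45428 = 45544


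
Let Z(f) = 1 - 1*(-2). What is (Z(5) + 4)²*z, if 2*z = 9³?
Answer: 35721/2 ≈ 17861.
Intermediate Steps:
Z(f) = 3 (Z(f) = 1 + 2 = 3)
z = 729/2 (z = (½)*9³ = (½)*729 = 729/2 ≈ 364.50)
(Z(5) + 4)²*z = (3 + 4)²*(729/2) = 7²*(729/2) = 49*(729/2) = 35721/2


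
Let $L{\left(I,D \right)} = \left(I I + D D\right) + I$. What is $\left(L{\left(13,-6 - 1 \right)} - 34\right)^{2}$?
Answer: $38809$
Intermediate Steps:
$L{\left(I,D \right)} = I + D^{2} + I^{2}$ ($L{\left(I,D \right)} = \left(I^{2} + D^{2}\right) + I = \left(D^{2} + I^{2}\right) + I = I + D^{2} + I^{2}$)
$\left(L{\left(13,-6 - 1 \right)} - 34\right)^{2} = \left(\left(13 + \left(-6 - 1\right)^{2} + 13^{2}\right) - 34\right)^{2} = \left(\left(13 + \left(-7\right)^{2} + 169\right) - 34\right)^{2} = \left(\left(13 + 49 + 169\right) - 34\right)^{2} = \left(231 - 34\right)^{2} = 197^{2} = 38809$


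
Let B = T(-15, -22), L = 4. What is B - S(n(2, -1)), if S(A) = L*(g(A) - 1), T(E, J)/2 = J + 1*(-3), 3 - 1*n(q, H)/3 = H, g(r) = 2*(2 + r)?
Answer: -158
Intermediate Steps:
g(r) = 4 + 2*r
n(q, H) = 9 - 3*H
T(E, J) = -6 + 2*J (T(E, J) = 2*(J + 1*(-3)) = 2*(J - 3) = 2*(-3 + J) = -6 + 2*J)
S(A) = 12 + 8*A (S(A) = 4*((4 + 2*A) - 1) = 4*(3 + 2*A) = 12 + 8*A)
B = -50 (B = -6 + 2*(-22) = -6 - 44 = -50)
B - S(n(2, -1)) = -50 - (12 + 8*(9 - 3*(-1))) = -50 - (12 + 8*(9 + 3)) = -50 - (12 + 8*12) = -50 - (12 + 96) = -50 - 1*108 = -50 - 108 = -158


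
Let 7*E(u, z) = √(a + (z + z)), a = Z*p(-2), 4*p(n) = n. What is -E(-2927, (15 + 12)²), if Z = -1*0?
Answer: -27*√2/7 ≈ -5.4548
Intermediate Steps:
p(n) = n/4
Z = 0
a = 0 (a = 0*((¼)*(-2)) = 0*(-½) = 0)
E(u, z) = √2*√z/7 (E(u, z) = √(0 + (z + z))/7 = √(0 + 2*z)/7 = √(2*z)/7 = (√2*√z)/7 = √2*√z/7)
-E(-2927, (15 + 12)²) = -√2*√((15 + 12)²)/7 = -√2*√(27²)/7 = -√2*√729/7 = -√2*27/7 = -27*√2/7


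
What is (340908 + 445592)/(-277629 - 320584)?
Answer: -71500/54383 ≈ -1.3147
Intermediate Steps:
(340908 + 445592)/(-277629 - 320584) = 786500/(-598213) = 786500*(-1/598213) = -71500/54383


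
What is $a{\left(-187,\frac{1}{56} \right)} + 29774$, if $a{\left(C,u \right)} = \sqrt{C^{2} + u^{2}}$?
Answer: $29774 + \frac{\sqrt{109662785}}{56} \approx 29961.0$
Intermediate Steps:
$a{\left(-187,\frac{1}{56} \right)} + 29774 = \sqrt{\left(-187\right)^{2} + \left(\frac{1}{56}\right)^{2}} + 29774 = \sqrt{34969 + \left(\frac{1}{56}\right)^{2}} + 29774 = \sqrt{34969 + \frac{1}{3136}} + 29774 = \sqrt{\frac{109662785}{3136}} + 29774 = \frac{\sqrt{109662785}}{56} + 29774 = 29774 + \frac{\sqrt{109662785}}{56}$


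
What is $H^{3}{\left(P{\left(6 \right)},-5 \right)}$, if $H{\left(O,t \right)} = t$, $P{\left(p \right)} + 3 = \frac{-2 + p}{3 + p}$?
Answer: $-125$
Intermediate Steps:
$P{\left(p \right)} = -3 + \frac{-2 + p}{3 + p}$
$H^{3}{\left(P{\left(6 \right)},-5 \right)} = \left(-5\right)^{3} = -125$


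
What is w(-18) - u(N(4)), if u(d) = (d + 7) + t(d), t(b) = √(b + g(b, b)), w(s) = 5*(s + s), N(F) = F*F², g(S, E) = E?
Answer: -251 - 8*√2 ≈ -262.31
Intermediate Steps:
N(F) = F³
w(s) = 10*s (w(s) = 5*(2*s) = 10*s)
t(b) = √2*√b (t(b) = √(b + b) = √(2*b) = √2*√b)
u(d) = 7 + d + √2*√d (u(d) = (d + 7) + √2*√d = (7 + d) + √2*√d = 7 + d + √2*√d)
w(-18) - u(N(4)) = 10*(-18) - (7 + 4³ + √2*√(4³)) = -180 - (7 + 64 + √2*√64) = -180 - (7 + 64 + √2*8) = -180 - (7 + 64 + 8*√2) = -180 - (71 + 8*√2) = -180 + (-71 - 8*√2) = -251 - 8*√2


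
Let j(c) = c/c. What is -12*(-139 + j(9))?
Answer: 1656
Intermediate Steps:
j(c) = 1
-12*(-139 + j(9)) = -12*(-139 + 1) = -12*(-138) = 1656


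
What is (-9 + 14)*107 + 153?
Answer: 688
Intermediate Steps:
(-9 + 14)*107 + 153 = 5*107 + 153 = 535 + 153 = 688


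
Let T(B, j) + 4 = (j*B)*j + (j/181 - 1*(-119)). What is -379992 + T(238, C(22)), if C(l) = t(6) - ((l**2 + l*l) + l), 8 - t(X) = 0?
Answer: 41472390553/181 ≈ 2.2913e+8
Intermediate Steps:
t(X) = 8 (t(X) = 8 - 1*0 = 8 + 0 = 8)
C(l) = 8 - l - 2*l**2 (C(l) = 8 - ((l**2 + l*l) + l) = 8 - ((l**2 + l**2) + l) = 8 - (2*l**2 + l) = 8 - (l + 2*l**2) = 8 + (-l - 2*l**2) = 8 - l - 2*l**2)
T(B, j) = 115 + j/181 + B*j**2 (T(B, j) = -4 + ((j*B)*j + (j/181 - 1*(-119))) = -4 + ((B*j)*j + (j*(1/181) + 119)) = -4 + (B*j**2 + (j/181 + 119)) = -4 + (B*j**2 + (119 + j/181)) = -4 + (119 + j/181 + B*j**2) = 115 + j/181 + B*j**2)
-379992 + T(238, C(22)) = -379992 + (115 + (8 - 1*22 - 2*22**2)/181 + 238*(8 - 1*22 - 2*22**2)**2) = -379992 + (115 + (8 - 22 - 2*484)/181 + 238*(8 - 22 - 2*484)**2) = -379992 + (115 + (8 - 22 - 968)/181 + 238*(8 - 22 - 968)**2) = -379992 + (115 + (1/181)*(-982) + 238*(-982)**2) = -379992 + (115 - 982/181 + 238*964324) = -379992 + (115 - 982/181 + 229509112) = -379992 + 41541169105/181 = 41472390553/181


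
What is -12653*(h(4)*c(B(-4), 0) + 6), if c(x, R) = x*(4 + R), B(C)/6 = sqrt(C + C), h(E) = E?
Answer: -75918 - 2429376*I*sqrt(2) ≈ -75918.0 - 3.4357e+6*I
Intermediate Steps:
B(C) = 6*sqrt(2)*sqrt(C) (B(C) = 6*sqrt(C + C) = 6*sqrt(2*C) = 6*(sqrt(2)*sqrt(C)) = 6*sqrt(2)*sqrt(C))
-12653*(h(4)*c(B(-4), 0) + 6) = -12653*(4*((6*sqrt(2)*sqrt(-4))*(4 + 0)) + 6) = -12653*(4*((6*sqrt(2)*(2*I))*4) + 6) = -12653*(4*((12*I*sqrt(2))*4) + 6) = -12653*(4*(48*I*sqrt(2)) + 6) = -12653*(192*I*sqrt(2) + 6) = -12653*(6 + 192*I*sqrt(2)) = -75918 - 2429376*I*sqrt(2)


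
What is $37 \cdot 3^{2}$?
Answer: $333$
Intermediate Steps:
$37 \cdot 3^{2} = 37 \cdot 9 = 333$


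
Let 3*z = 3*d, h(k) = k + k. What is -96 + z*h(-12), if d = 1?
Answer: -120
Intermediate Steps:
h(k) = 2*k
z = 1 (z = (3*1)/3 = (⅓)*3 = 1)
-96 + z*h(-12) = -96 + 1*(2*(-12)) = -96 + 1*(-24) = -96 - 24 = -120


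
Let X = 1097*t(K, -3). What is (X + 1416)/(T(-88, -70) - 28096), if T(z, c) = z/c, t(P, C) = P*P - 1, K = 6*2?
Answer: -5540045/983316 ≈ -5.6340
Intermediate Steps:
K = 12
t(P, C) = -1 + P² (t(P, C) = P² - 1 = -1 + P²)
X = 156871 (X = 1097*(-1 + 12²) = 1097*(-1 + 144) = 1097*143 = 156871)
(X + 1416)/(T(-88, -70) - 28096) = (156871 + 1416)/(-88/(-70) - 28096) = 158287/(-88*(-1/70) - 28096) = 158287/(44/35 - 28096) = 158287/(-983316/35) = 158287*(-35/983316) = -5540045/983316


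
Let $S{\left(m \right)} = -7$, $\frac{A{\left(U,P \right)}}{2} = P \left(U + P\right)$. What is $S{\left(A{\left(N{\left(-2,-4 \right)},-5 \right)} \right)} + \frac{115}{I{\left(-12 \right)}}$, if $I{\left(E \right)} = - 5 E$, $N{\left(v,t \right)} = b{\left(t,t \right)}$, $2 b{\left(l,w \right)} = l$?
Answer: $- \frac{61}{12} \approx -5.0833$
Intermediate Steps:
$b{\left(l,w \right)} = \frac{l}{2}$
$N{\left(v,t \right)} = \frac{t}{2}$
$A{\left(U,P \right)} = 2 P \left(P + U\right)$ ($A{\left(U,P \right)} = 2 P \left(U + P\right) = 2 P \left(P + U\right)$)
$S{\left(A{\left(N{\left(-2,-4 \right)},-5 \right)} \right)} + \frac{115}{I{\left(-12 \right)}} = -7 + \frac{115}{\left(-5\right) \left(-12\right)} = -7 + \frac{115}{60} = -7 + 115 \cdot \frac{1}{60} = -7 + \frac{23}{12} = - \frac{61}{12}$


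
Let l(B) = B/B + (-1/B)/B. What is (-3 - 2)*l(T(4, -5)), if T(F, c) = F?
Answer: -75/16 ≈ -4.6875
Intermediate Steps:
l(B) = 1 - 1/B²
(-3 - 2)*l(T(4, -5)) = (-3 - 2)*(1 - 1/4²) = -5*(1 - 1*1/16) = -5*(1 - 1/16) = -5*15/16 = -75/16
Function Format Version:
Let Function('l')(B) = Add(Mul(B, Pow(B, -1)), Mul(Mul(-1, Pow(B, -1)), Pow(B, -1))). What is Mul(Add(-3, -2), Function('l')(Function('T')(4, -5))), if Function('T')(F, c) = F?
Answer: Rational(-75, 16) ≈ -4.6875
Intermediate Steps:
Function('l')(B) = Add(1, Mul(-1, Pow(B, -2)))
Mul(Add(-3, -2), Function('l')(Function('T')(4, -5))) = Mul(Add(-3, -2), Add(1, Mul(-1, Pow(4, -2)))) = Mul(-5, Add(1, Mul(-1, Rational(1, 16)))) = Mul(-5, Add(1, Rational(-1, 16))) = Mul(-5, Rational(15, 16)) = Rational(-75, 16)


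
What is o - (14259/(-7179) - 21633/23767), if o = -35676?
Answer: -2028887468036/56874431 ≈ -35673.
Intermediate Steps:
o - (14259/(-7179) - 21633/23767) = -35676 - (14259/(-7179) - 21633/23767) = -35676 - (14259*(-1/7179) - 21633*1/23767) = -35676 - (-4753/2393 - 21633/23767) = -35676 - 1*(-164732320/56874431) = -35676 + 164732320/56874431 = -2028887468036/56874431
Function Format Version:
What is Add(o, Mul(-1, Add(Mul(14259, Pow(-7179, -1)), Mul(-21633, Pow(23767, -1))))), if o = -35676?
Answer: Rational(-2028887468036, 56874431) ≈ -35673.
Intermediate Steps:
Add(o, Mul(-1, Add(Mul(14259, Pow(-7179, -1)), Mul(-21633, Pow(23767, -1))))) = Add(-35676, Mul(-1, Add(Mul(14259, Pow(-7179, -1)), Mul(-21633, Pow(23767, -1))))) = Add(-35676, Mul(-1, Add(Mul(14259, Rational(-1, 7179)), Mul(-21633, Rational(1, 23767))))) = Add(-35676, Mul(-1, Add(Rational(-4753, 2393), Rational(-21633, 23767)))) = Add(-35676, Mul(-1, Rational(-164732320, 56874431))) = Add(-35676, Rational(164732320, 56874431)) = Rational(-2028887468036, 56874431)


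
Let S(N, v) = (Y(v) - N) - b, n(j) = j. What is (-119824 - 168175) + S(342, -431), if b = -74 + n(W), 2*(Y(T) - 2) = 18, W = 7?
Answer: -288263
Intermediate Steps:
Y(T) = 11 (Y(T) = 2 + (½)*18 = 2 + 9 = 11)
b = -67 (b = -74 + 7 = -67)
S(N, v) = 78 - N (S(N, v) = (11 - N) - 1*(-67) = (11 - N) + 67 = 78 - N)
(-119824 - 168175) + S(342, -431) = (-119824 - 168175) + (78 - 1*342) = -287999 + (78 - 342) = -287999 - 264 = -288263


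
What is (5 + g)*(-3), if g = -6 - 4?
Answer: 15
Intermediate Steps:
g = -10
(5 + g)*(-3) = (5 - 10)*(-3) = -5*(-3) = 15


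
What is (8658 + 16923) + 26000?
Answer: 51581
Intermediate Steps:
(8658 + 16923) + 26000 = 25581 + 26000 = 51581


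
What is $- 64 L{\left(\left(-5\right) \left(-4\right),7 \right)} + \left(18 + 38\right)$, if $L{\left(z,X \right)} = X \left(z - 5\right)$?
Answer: $-6664$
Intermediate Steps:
$L{\left(z,X \right)} = X \left(-5 + z\right)$
$- 64 L{\left(\left(-5\right) \left(-4\right),7 \right)} + \left(18 + 38\right) = - 64 \cdot 7 \left(-5 - -20\right) + \left(18 + 38\right) = - 64 \cdot 7 \left(-5 + 20\right) + 56 = - 64 \cdot 7 \cdot 15 + 56 = \left(-64\right) 105 + 56 = -6720 + 56 = -6664$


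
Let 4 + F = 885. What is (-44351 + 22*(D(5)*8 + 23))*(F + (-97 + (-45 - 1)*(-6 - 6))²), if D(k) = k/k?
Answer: -9079047114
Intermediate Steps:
F = 881 (F = -4 + 885 = 881)
D(k) = 1
(-44351 + 22*(D(5)*8 + 23))*(F + (-97 + (-45 - 1)*(-6 - 6))²) = (-44351 + 22*(1*8 + 23))*(881 + (-97 + (-45 - 1)*(-6 - 6))²) = (-44351 + 22*(8 + 23))*(881 + (-97 - 46*(-12))²) = (-44351 + 22*31)*(881 + (-97 + 552)²) = (-44351 + 682)*(881 + 455²) = -43669*(881 + 207025) = -43669*207906 = -9079047114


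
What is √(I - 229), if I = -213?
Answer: I*√442 ≈ 21.024*I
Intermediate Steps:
√(I - 229) = √(-213 - 229) = √(-442) = I*√442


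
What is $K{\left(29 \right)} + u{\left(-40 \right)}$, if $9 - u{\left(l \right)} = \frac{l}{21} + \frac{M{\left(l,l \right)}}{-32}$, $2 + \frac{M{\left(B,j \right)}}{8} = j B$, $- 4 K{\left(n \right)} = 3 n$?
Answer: $\frac{32647}{84} \approx 388.65$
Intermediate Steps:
$K{\left(n \right)} = - \frac{3 n}{4}$
$M{\left(B,j \right)} = -16 + 8 B j$ ($M{\left(B,j \right)} = -16 + 8 j B = -16 + 8 B j$)
$u{\left(l \right)} = \frac{17}{2} - \frac{l}{21} + \frac{l^{2}}{4}$ ($u{\left(l \right)} = 9 - \left(\frac{l}{21} + \frac{-16 + 8 l l}{-32}\right) = 9 - \left(l \frac{1}{21} + \left(-16 + 8 l^{2}\right) \left(- \frac{1}{32}\right)\right) = 9 - \left(\frac{l}{21} - \left(- \frac{1}{2} + \frac{l^{2}}{4}\right)\right) = 9 - \left(\frac{1}{2} - \frac{l^{2}}{4} + \frac{l}{21}\right) = \frac{17}{2} - \frac{l}{21} + \frac{l^{2}}{4}$)
$K{\left(29 \right)} + u{\left(-40 \right)} = \left(- \frac{3}{4}\right) 29 + \left(\frac{17}{2} - - \frac{40}{21} + \frac{\left(-40\right)^{2}}{4}\right) = - \frac{87}{4} + \left(\frac{17}{2} + \frac{40}{21} + \frac{1}{4} \cdot 1600\right) = - \frac{87}{4} + \left(\frac{17}{2} + \frac{40}{21} + 400\right) = - \frac{87}{4} + \frac{17237}{42} = \frac{32647}{84}$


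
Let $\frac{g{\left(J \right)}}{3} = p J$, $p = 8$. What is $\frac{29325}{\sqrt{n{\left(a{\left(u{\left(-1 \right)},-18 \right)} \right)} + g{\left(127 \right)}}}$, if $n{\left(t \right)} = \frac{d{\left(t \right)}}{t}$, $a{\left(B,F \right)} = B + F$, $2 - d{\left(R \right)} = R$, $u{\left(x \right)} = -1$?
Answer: $\frac{425 \sqrt{1099929}}{839} \approx 531.26$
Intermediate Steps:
$d{\left(R \right)} = 2 - R$
$g{\left(J \right)} = 24 J$ ($g{\left(J \right)} = 3 \cdot 8 J = 24 J$)
$n{\left(t \right)} = \frac{2 - t}{t}$
$\frac{29325}{\sqrt{n{\left(a{\left(u{\left(-1 \right)},-18 \right)} \right)} + g{\left(127 \right)}}} = \frac{29325}{\sqrt{\frac{2 - \left(-1 - 18\right)}{-1 - 18} + 24 \cdot 127}} = \frac{29325}{\sqrt{\frac{2 - -19}{-19} + 3048}} = \frac{29325}{\sqrt{- \frac{2 + 19}{19} + 3048}} = \frac{29325}{\sqrt{\left(- \frac{1}{19}\right) 21 + 3048}} = \frac{29325}{\sqrt{- \frac{21}{19} + 3048}} = \frac{29325}{\sqrt{\frac{57891}{19}}} = \frac{29325}{\frac{1}{19} \sqrt{1099929}} = 29325 \frac{\sqrt{1099929}}{57891} = \frac{425 \sqrt{1099929}}{839}$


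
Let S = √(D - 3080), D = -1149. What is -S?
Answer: -I*√4229 ≈ -65.031*I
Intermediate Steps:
S = I*√4229 (S = √(-1149 - 3080) = √(-4229) = I*√4229 ≈ 65.031*I)
-S = -I*√4229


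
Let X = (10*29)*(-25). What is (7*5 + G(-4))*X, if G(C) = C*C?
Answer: -369750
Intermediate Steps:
G(C) = C²
X = -7250 (X = 290*(-25) = -7250)
(7*5 + G(-4))*X = (7*5 + (-4)²)*(-7250) = (35 + 16)*(-7250) = 51*(-7250) = -369750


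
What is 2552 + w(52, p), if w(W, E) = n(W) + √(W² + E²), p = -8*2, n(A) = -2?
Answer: 2550 + 4*√185 ≈ 2604.4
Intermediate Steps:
p = -16
w(W, E) = -2 + √(E² + W²) (w(W, E) = -2 + √(W² + E²) = -2 + √(E² + W²))
2552 + w(52, p) = 2552 + (-2 + √((-16)² + 52²)) = 2552 + (-2 + √(256 + 2704)) = 2552 + (-2 + √2960) = 2552 + (-2 + 4*√185) = 2550 + 4*√185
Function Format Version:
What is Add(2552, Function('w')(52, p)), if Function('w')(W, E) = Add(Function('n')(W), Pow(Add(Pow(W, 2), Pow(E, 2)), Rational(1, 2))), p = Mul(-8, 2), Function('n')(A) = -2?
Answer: Add(2550, Mul(4, Pow(185, Rational(1, 2)))) ≈ 2604.4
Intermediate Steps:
p = -16
Function('w')(W, E) = Add(-2, Pow(Add(Pow(E, 2), Pow(W, 2)), Rational(1, 2))) (Function('w')(W, E) = Add(-2, Pow(Add(Pow(W, 2), Pow(E, 2)), Rational(1, 2))) = Add(-2, Pow(Add(Pow(E, 2), Pow(W, 2)), Rational(1, 2))))
Add(2552, Function('w')(52, p)) = Add(2552, Add(-2, Pow(Add(Pow(-16, 2), Pow(52, 2)), Rational(1, 2)))) = Add(2552, Add(-2, Pow(Add(256, 2704), Rational(1, 2)))) = Add(2552, Add(-2, Pow(2960, Rational(1, 2)))) = Add(2552, Add(-2, Mul(4, Pow(185, Rational(1, 2))))) = Add(2550, Mul(4, Pow(185, Rational(1, 2))))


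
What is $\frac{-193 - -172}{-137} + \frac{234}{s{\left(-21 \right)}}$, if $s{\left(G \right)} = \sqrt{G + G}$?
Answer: $\frac{21}{137} - \frac{39 i \sqrt{42}}{7} \approx 0.15328 - 36.107 i$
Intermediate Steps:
$s{\left(G \right)} = \sqrt{2} \sqrt{G}$ ($s{\left(G \right)} = \sqrt{2 G} = \sqrt{2} \sqrt{G}$)
$\frac{-193 - -172}{-137} + \frac{234}{s{\left(-21 \right)}} = \frac{-193 - -172}{-137} + \frac{234}{\sqrt{2} \sqrt{-21}} = \left(-193 + 172\right) \left(- \frac{1}{137}\right) + \frac{234}{\sqrt{2} i \sqrt{21}} = \left(-21\right) \left(- \frac{1}{137}\right) + \frac{234}{i \sqrt{42}} = \frac{21}{137} + 234 \left(- \frac{i \sqrt{42}}{42}\right) = \frac{21}{137} - \frac{39 i \sqrt{42}}{7}$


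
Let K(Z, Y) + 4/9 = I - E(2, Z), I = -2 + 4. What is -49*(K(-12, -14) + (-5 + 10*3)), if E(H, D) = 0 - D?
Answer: -6419/9 ≈ -713.22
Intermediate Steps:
E(H, D) = -D
I = 2
K(Z, Y) = 14/9 + Z (K(Z, Y) = -4/9 + (2 - (-1)*Z) = -4/9 + (2 + Z) = 14/9 + Z)
-49*(K(-12, -14) + (-5 + 10*3)) = -49*((14/9 - 12) + (-5 + 10*3)) = -49*(-94/9 + (-5 + 30)) = -49*(-94/9 + 25) = -49*131/9 = -6419/9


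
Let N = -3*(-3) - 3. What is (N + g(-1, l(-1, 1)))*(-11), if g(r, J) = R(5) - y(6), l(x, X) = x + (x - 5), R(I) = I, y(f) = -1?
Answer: -132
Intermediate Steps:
N = 6 (N = 9 - 3 = 6)
l(x, X) = -5 + 2*x (l(x, X) = x + (-5 + x) = -5 + 2*x)
g(r, J) = 6 (g(r, J) = 5 - 1*(-1) = 5 + 1 = 6)
(N + g(-1, l(-1, 1)))*(-11) = (6 + 6)*(-11) = 12*(-11) = -132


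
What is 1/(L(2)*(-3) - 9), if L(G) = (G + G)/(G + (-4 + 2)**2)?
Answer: -1/11 ≈ -0.090909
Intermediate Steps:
L(G) = 2*G/(4 + G) (L(G) = (2*G)/(G + (-2)**2) = (2*G)/(G + 4) = (2*G)/(4 + G) = 2*G/(4 + G))
1/(L(2)*(-3) - 9) = 1/((2*2/(4 + 2))*(-3) - 9) = 1/((2*2/6)*(-3) - 9) = 1/((2*2*(1/6))*(-3) - 9) = 1/((2/3)*(-3) - 9) = 1/(-2 - 9) = 1/(-11) = -1/11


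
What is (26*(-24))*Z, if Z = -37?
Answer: 23088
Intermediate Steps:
(26*(-24))*Z = (26*(-24))*(-37) = -624*(-37) = 23088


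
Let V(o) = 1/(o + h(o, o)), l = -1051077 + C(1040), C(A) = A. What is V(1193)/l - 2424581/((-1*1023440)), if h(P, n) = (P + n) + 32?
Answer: 9193244030520227/3880560670748080 ≈ 2.3690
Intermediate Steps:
h(P, n) = 32 + P + n
l = -1050037 (l = -1051077 + 1040 = -1050037)
V(o) = 1/(32 + 3*o) (V(o) = 1/(o + (32 + o + o)) = 1/(o + (32 + 2*o)) = 1/(32 + 3*o))
V(1193)/l - 2424581/((-1*1023440)) = 1/((32 + 3*1193)*(-1050037)) - 2424581/((-1*1023440)) = -1/1050037/(32 + 3579) - 2424581/(-1023440) = -1/1050037/3611 - 2424581*(-1/1023440) = (1/3611)*(-1/1050037) + 2424581/1023440 = -1/3791683607 + 2424581/1023440 = 9193244030520227/3880560670748080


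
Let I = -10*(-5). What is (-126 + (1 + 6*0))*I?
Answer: -6250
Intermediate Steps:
I = 50 (I = -2*(-25) = 50)
(-126 + (1 + 6*0))*I = (-126 + (1 + 6*0))*50 = (-126 + (1 + 0))*50 = (-126 + 1)*50 = -125*50 = -6250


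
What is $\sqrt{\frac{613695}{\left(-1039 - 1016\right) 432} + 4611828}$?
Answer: $\frac{\sqrt{112180965237429}}{4932} \approx 2147.5$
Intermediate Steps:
$\sqrt{\frac{613695}{\left(-1039 - 1016\right) 432} + 4611828} = \sqrt{\frac{613695}{\left(-2055\right) 432} + 4611828} = \sqrt{\frac{613695}{-887760} + 4611828} = \sqrt{613695 \left(- \frac{1}{887760}\right) + 4611828} = \sqrt{- \frac{40913}{59184} + 4611828} = \sqrt{\frac{272946387439}{59184}} = \frac{\sqrt{112180965237429}}{4932}$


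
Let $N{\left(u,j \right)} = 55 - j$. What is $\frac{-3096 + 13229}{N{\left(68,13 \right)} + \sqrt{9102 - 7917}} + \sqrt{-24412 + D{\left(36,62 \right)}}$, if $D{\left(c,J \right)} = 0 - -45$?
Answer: $\frac{141862}{193} - \frac{10133 \sqrt{1185}}{579} + 59 i \sqrt{7} \approx 132.59 + 156.1 i$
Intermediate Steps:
$D{\left(c,J \right)} = 45$ ($D{\left(c,J \right)} = 0 + 45 = 45$)
$\frac{-3096 + 13229}{N{\left(68,13 \right)} + \sqrt{9102 - 7917}} + \sqrt{-24412 + D{\left(36,62 \right)}} = \frac{-3096 + 13229}{\left(55 - 13\right) + \sqrt{9102 - 7917}} + \sqrt{-24412 + 45} = \frac{10133}{\left(55 - 13\right) + \sqrt{1185}} + \sqrt{-24367} = \frac{10133}{42 + \sqrt{1185}} + 59 i \sqrt{7}$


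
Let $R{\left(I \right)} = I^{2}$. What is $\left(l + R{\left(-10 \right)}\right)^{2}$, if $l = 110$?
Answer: $44100$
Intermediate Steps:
$\left(l + R{\left(-10 \right)}\right)^{2} = \left(110 + \left(-10\right)^{2}\right)^{2} = \left(110 + 100\right)^{2} = 210^{2} = 44100$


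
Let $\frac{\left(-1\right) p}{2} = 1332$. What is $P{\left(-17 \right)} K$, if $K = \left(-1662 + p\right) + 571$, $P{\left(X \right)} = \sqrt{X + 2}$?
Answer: $- 3755 i \sqrt{15} \approx - 14543.0 i$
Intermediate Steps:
$p = -2664$ ($p = \left(-2\right) 1332 = -2664$)
$P{\left(X \right)} = \sqrt{2 + X}$
$K = -3755$ ($K = \left(-1662 - 2664\right) + 571 = -4326 + 571 = -3755$)
$P{\left(-17 \right)} K = \sqrt{2 - 17} \left(-3755\right) = \sqrt{-15} \left(-3755\right) = i \sqrt{15} \left(-3755\right) = - 3755 i \sqrt{15}$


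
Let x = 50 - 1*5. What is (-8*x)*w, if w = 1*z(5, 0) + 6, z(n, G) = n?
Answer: -3960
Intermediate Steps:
x = 45 (x = 50 - 5 = 45)
w = 11 (w = 1*5 + 6 = 5 + 6 = 11)
(-8*x)*w = -8*45*11 = -360*11 = -3960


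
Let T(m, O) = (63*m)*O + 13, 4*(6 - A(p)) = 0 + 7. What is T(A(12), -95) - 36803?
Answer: -248905/4 ≈ -62226.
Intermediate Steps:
A(p) = 17/4 (A(p) = 6 - (0 + 7)/4 = 6 - ¼*7 = 6 - 7/4 = 17/4)
T(m, O) = 13 + 63*O*m (T(m, O) = 63*O*m + 13 = 13 + 63*O*m)
T(A(12), -95) - 36803 = (13 + 63*(-95)*(17/4)) - 36803 = (13 - 101745/4) - 36803 = -101693/4 - 36803 = -248905/4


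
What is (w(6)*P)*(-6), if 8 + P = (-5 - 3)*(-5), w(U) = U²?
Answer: -6912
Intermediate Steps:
P = 32 (P = -8 + (-5 - 3)*(-5) = -8 - 8*(-5) = -8 + 40 = 32)
(w(6)*P)*(-6) = (6²*32)*(-6) = (36*32)*(-6) = 1152*(-6) = -6912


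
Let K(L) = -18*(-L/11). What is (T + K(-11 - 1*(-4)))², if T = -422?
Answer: 22733824/121 ≈ 1.8788e+5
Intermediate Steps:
K(L) = 18*L/11 (K(L) = -(-18)*L/11 = 18*L/11)
(T + K(-11 - 1*(-4)))² = (-422 + 18*(-11 - 1*(-4))/11)² = (-422 + 18*(-11 + 4)/11)² = (-422 + (18/11)*(-7))² = (-422 - 126/11)² = (-4768/11)² = 22733824/121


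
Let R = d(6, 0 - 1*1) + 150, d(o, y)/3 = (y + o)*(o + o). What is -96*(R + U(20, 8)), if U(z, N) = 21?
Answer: -33696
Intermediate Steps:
d(o, y) = 6*o*(o + y) (d(o, y) = 3*((y + o)*(o + o)) = 3*((o + y)*(2*o)) = 3*(2*o*(o + y)) = 6*o*(o + y))
R = 330 (R = 6*6*(6 + (0 - 1*1)) + 150 = 6*6*(6 + (0 - 1)) + 150 = 6*6*(6 - 1) + 150 = 6*6*5 + 150 = 180 + 150 = 330)
-96*(R + U(20, 8)) = -96*(330 + 21) = -96*351 = -33696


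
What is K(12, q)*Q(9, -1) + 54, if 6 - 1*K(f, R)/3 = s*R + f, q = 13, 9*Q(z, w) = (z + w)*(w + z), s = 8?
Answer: -6878/3 ≈ -2292.7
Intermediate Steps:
Q(z, w) = (w + z)²/9 (Q(z, w) = ((z + w)*(w + z))/9 = ((w + z)*(w + z))/9 = (w + z)²/9)
K(f, R) = 18 - 24*R - 3*f (K(f, R) = 18 - 3*(8*R + f) = 18 - 3*(f + 8*R) = 18 + (-24*R - 3*f) = 18 - 24*R - 3*f)
K(12, q)*Q(9, -1) + 54 = (18 - 24*13 - 3*12)*((-1 + 9)²/9) + 54 = (18 - 312 - 36)*((⅑)*8²) + 54 = -110*64/3 + 54 = -330*64/9 + 54 = -7040/3 + 54 = -6878/3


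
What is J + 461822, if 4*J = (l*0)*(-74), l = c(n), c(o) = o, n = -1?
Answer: 461822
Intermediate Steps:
l = -1
J = 0 (J = (-1*0*(-74))/4 = (0*(-74))/4 = (1/4)*0 = 0)
J + 461822 = 0 + 461822 = 461822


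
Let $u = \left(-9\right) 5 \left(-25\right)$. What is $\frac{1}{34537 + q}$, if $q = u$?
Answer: $\frac{1}{35662} \approx 2.8041 \cdot 10^{-5}$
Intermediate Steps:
$u = 1125$ ($u = \left(-45\right) \left(-25\right) = 1125$)
$q = 1125$
$\frac{1}{34537 + q} = \frac{1}{34537 + 1125} = \frac{1}{35662}$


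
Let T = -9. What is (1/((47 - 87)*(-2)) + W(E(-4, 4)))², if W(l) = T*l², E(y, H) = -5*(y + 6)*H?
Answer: 1327101696001/6400 ≈ 2.0736e+8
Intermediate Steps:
E(y, H) = -5*H*(6 + y) (E(y, H) = -5*(6 + y)*H = -5*H*(6 + y))
W(l) = -9*l²
(1/((47 - 87)*(-2)) + W(E(-4, 4)))² = (1/((47 - 87)*(-2)) - 9*400*(6 - 4)²)² = (-½/(-40) - 9*(-5*4*2)²)² = (-1/40*(-½) - 9*(-40)²)² = (1/80 - 9*1600)² = (1/80 - 14400)² = (-1151999/80)² = 1327101696001/6400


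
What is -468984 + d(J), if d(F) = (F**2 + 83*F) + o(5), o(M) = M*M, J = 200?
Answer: -412359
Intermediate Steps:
o(M) = M**2
d(F) = 25 + F**2 + 83*F (d(F) = (F**2 + 83*F) + 5**2 = (F**2 + 83*F) + 25 = 25 + F**2 + 83*F)
-468984 + d(J) = -468984 + (25 + 200**2 + 83*200) = -468984 + (25 + 40000 + 16600) = -468984 + 56625 = -412359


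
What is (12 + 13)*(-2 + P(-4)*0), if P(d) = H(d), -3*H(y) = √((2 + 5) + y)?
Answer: -50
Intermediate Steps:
H(y) = -√(7 + y)/3 (H(y) = -√((2 + 5) + y)/3 = -√(7 + y)/3)
P(d) = -√(7 + d)/3
(12 + 13)*(-2 + P(-4)*0) = (12 + 13)*(-2 - √(7 - 4)/3*0) = 25*(-2 - √3/3*0) = 25*(-2 + 0) = 25*(-2) = -50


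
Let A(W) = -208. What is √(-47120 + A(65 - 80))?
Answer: 4*I*√2958 ≈ 217.55*I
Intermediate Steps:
√(-47120 + A(65 - 80)) = √(-47120 - 208) = √(-47328) = 4*I*√2958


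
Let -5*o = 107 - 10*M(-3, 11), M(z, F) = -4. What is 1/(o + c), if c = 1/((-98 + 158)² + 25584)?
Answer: -145920/4290043 ≈ -0.034014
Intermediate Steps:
o = -147/5 (o = -(107 - 10*(-4))/5 = -(107 + 40)/5 = -⅕*147 = -147/5 ≈ -29.400)
c = 1/29184 (c = 1/(60² + 25584) = 1/(3600 + 25584) = 1/29184 ≈ 3.4265e-5)
1/(o + c) = 1/(-147/5 + 1/29184) = 1/(-4290043/145920) = -145920/4290043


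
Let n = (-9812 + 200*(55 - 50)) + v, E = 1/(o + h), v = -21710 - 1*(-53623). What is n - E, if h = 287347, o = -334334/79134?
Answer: 23876545890565/1033571962 ≈ 23101.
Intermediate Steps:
v = 31913 (v = -21710 + 53623 = 31913)
o = -15197/3597 (o = -334334*1/79134 = -15197/3597 ≈ -4.2249)
E = 3597/1033571962 (E = 1/(-15197/3597 + 287347) = 1/(1033571962/3597) = 3597/1033571962 ≈ 3.4802e-6)
n = 23101 (n = (-9812 + 200*(55 - 50)) + 31913 = (-9812 + 200*5) + 31913 = (-9812 + 1000) + 31913 = -8812 + 31913 = 23101)
n - E = 23101 - 1*3597/1033571962 = 23101 - 3597/1033571962 = 23876545890565/1033571962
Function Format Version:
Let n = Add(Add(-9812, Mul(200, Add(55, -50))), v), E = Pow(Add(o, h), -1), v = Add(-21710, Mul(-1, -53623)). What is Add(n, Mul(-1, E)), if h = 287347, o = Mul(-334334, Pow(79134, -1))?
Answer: Rational(23876545890565, 1033571962) ≈ 23101.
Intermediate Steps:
v = 31913 (v = Add(-21710, 53623) = 31913)
o = Rational(-15197, 3597) (o = Mul(-334334, Rational(1, 79134)) = Rational(-15197, 3597) ≈ -4.2249)
E = Rational(3597, 1033571962) (E = Pow(Add(Rational(-15197, 3597), 287347), -1) = Pow(Rational(1033571962, 3597), -1) = Rational(3597, 1033571962) ≈ 3.4802e-6)
n = 23101 (n = Add(Add(-9812, Mul(200, Add(55, -50))), 31913) = Add(Add(-9812, Mul(200, 5)), 31913) = Add(Add(-9812, 1000), 31913) = Add(-8812, 31913) = 23101)
Add(n, Mul(-1, E)) = Add(23101, Mul(-1, Rational(3597, 1033571962))) = Add(23101, Rational(-3597, 1033571962)) = Rational(23876545890565, 1033571962)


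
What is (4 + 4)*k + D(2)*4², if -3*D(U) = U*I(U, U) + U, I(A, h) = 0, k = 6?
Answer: 112/3 ≈ 37.333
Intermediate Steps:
D(U) = -U/3 (D(U) = -(U*0 + U)/3 = -(0 + U)/3 = -U/3)
(4 + 4)*k + D(2)*4² = (4 + 4)*6 - ⅓*2*4² = 8*6 - ⅔*16 = 48 - 32/3 = 112/3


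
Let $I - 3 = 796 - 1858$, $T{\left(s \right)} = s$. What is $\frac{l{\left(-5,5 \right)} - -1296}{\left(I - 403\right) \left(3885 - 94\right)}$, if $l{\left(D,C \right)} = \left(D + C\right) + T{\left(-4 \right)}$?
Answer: $- \frac{38}{163013} \approx -0.00023311$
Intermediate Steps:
$I = -1059$ ($I = 3 + \left(796 - 1858\right) = 3 - 1062 = -1059$)
$l{\left(D,C \right)} = -4 + C + D$ ($l{\left(D,C \right)} = \left(D + C\right) - 4 = \left(C + D\right) - 4 = -4 + C + D$)
$\frac{l{\left(-5,5 \right)} - -1296}{\left(I - 403\right) \left(3885 - 94\right)} = \frac{\left(-4 + 5 - 5\right) - -1296}{\left(-1059 - 403\right) \left(3885 - 94\right)} = \frac{-4 + 1296}{\left(-1462\right) 3791} = \frac{1292}{-5542442} = 1292 \left(- \frac{1}{5542442}\right) = - \frac{38}{163013}$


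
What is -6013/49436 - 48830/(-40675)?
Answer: 433876221/402161860 ≈ 1.0789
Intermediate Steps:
-6013/49436 - 48830/(-40675) = -6013*1/49436 - 48830*(-1/40675) = -6013/49436 + 9766/8135 = 433876221/402161860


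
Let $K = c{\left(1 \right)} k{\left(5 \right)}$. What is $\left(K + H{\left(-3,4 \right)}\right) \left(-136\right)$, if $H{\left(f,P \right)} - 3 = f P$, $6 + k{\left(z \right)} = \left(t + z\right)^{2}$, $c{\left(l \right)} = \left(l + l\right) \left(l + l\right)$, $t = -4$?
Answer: $3944$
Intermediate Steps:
$c{\left(l \right)} = 4 l^{2}$ ($c{\left(l \right)} = 2 l 2 l = 4 l^{2}$)
$k{\left(z \right)} = -6 + \left(-4 + z\right)^{2}$
$H{\left(f,P \right)} = 3 + P f$ ($H{\left(f,P \right)} = 3 + f P = 3 + P f$)
$K = -20$ ($K = 4 \cdot 1^{2} \left(-6 + \left(-4 + 5\right)^{2}\right) = 4 \cdot 1 \left(-6 + 1^{2}\right) = 4 \left(-6 + 1\right) = 4 \left(-5\right) = -20$)
$\left(K + H{\left(-3,4 \right)}\right) \left(-136\right) = \left(-20 + \left(3 + 4 \left(-3\right)\right)\right) \left(-136\right) = \left(-20 + \left(3 - 12\right)\right) \left(-136\right) = \left(-20 - 9\right) \left(-136\right) = \left(-29\right) \left(-136\right) = 3944$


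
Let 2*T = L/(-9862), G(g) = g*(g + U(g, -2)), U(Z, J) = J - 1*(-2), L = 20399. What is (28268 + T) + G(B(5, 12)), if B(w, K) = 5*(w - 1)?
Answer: 565427233/19724 ≈ 28667.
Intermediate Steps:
B(w, K) = -5 + 5*w (B(w, K) = 5*(-1 + w) = -5 + 5*w)
U(Z, J) = 2 + J (U(Z, J) = J + 2 = 2 + J)
G(g) = g**2 (G(g) = g*(g + (2 - 2)) = g*(g + 0) = g*g = g**2)
T = -20399/19724 (T = (20399/(-9862))/2 = (20399*(-1/9862))/2 = (1/2)*(-20399/9862) = -20399/19724 ≈ -1.0342)
(28268 + T) + G(B(5, 12)) = (28268 - 20399/19724) + (-5 + 5*5)**2 = 557537633/19724 + (-5 + 25)**2 = 557537633/19724 + 20**2 = 557537633/19724 + 400 = 565427233/19724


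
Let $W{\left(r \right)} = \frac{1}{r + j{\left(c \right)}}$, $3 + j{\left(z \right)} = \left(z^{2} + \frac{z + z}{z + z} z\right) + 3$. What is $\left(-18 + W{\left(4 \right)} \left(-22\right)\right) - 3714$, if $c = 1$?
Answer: $- \frac{11207}{3} \approx -3735.7$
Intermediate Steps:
$j{\left(z \right)} = z + z^{2}$ ($j{\left(z \right)} = -3 + \left(\left(z^{2} + \frac{z + z}{z + z} z\right) + 3\right) = -3 + \left(\left(z^{2} + \frac{2 z}{2 z} z\right) + 3\right) = -3 + \left(\left(z^{2} + 2 z \frac{1}{2 z} z\right) + 3\right) = -3 + \left(\left(z^{2} + 1 z\right) + 3\right) = -3 + \left(\left(z^{2} + z\right) + 3\right) = -3 + \left(\left(z + z^{2}\right) + 3\right) = -3 + \left(3 + z + z^{2}\right) = z + z^{2}$)
$W{\left(r \right)} = \frac{1}{2 + r}$ ($W{\left(r \right)} = \frac{1}{r + 1 \left(1 + 1\right)} = \frac{1}{r + 1 \cdot 2} = \frac{1}{r + 2} = \frac{1}{2 + r}$)
$\left(-18 + W{\left(4 \right)} \left(-22\right)\right) - 3714 = \left(-18 + \frac{1}{2 + 4} \left(-22\right)\right) - 3714 = \left(-18 + \frac{1}{6} \left(-22\right)\right) - 3714 = \left(-18 - \frac{11}{3}\right) - 3714 = - \frac{65}{3} - 3714 = - \frac{11207}{3}$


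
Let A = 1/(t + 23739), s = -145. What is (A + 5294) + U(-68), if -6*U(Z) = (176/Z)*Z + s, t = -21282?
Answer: 25989329/4914 ≈ 5288.8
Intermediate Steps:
U(Z) = -31/6 (U(Z) = -((176/Z)*Z - 145)/6 = -(176 - 145)/6 = -⅙*31 = -31/6)
A = 1/2457 (A = 1/(-21282 + 23739) = 1/2457 ≈ 0.00040700)
(A + 5294) + U(-68) = (1/2457 + 5294) - 31/6 = 13007359/2457 - 31/6 = 25989329/4914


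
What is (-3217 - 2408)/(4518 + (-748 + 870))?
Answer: -1125/928 ≈ -1.2123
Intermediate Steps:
(-3217 - 2408)/(4518 + (-748 + 870)) = -5625/(4518 + 122) = -5625/4640 = -5625*1/4640 = -1125/928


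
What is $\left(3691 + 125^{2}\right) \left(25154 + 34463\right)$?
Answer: $1151561972$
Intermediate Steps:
$\left(3691 + 125^{2}\right) \left(25154 + 34463\right) = \left(3691 + 15625\right) 59617 = 19316 \cdot 59617 = 1151561972$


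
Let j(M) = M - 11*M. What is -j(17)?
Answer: 170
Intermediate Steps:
j(M) = -10*M
-j(17) = -(-10)*17 = -1*(-170) = 170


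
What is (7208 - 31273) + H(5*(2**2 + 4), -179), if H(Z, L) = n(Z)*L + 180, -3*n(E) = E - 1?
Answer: -21558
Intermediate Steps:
n(E) = 1/3 - E/3 (n(E) = -(E - 1)/3 = -(-1 + E)/3 = 1/3 - E/3)
H(Z, L) = 180 + L*(1/3 - Z/3) (H(Z, L) = (1/3 - Z/3)*L + 180 = L*(1/3 - Z/3) + 180 = 180 + L*(1/3 - Z/3))
(7208 - 31273) + H(5*(2**2 + 4), -179) = (7208 - 31273) + (180 - 1/3*(-179)*(-1 + 5*(2**2 + 4))) = -24065 + (180 - 1/3*(-179)*(-1 + 5*(4 + 4))) = -24065 + (180 - 1/3*(-179)*(-1 + 5*8)) = -24065 + (180 - 1/3*(-179)*(-1 + 40)) = -24065 + (180 - 1/3*(-179)*39) = -24065 + (180 + 2327) = -24065 + 2507 = -21558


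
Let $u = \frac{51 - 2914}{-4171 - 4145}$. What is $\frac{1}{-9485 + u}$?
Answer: $- \frac{1188}{11267771} \approx -0.00010543$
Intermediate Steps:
$u = \frac{409}{1188}$ ($u = - \frac{2863}{-8316} = \left(-2863\right) \left(- \frac{1}{8316}\right) = \frac{409}{1188} \approx 0.34428$)
$\frac{1}{-9485 + u} = \frac{1}{-9485 + \frac{409}{1188}} = \frac{1}{- \frac{11267771}{1188}} = - \frac{1188}{11267771}$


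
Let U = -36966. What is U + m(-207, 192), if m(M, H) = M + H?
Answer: -36981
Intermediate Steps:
m(M, H) = H + M
U + m(-207, 192) = -36966 + (192 - 207) = -36966 - 15 = -36981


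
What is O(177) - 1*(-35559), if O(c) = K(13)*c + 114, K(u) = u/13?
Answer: 35850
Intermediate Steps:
K(u) = u/13 (K(u) = u*(1/13) = u/13)
O(c) = 114 + c (O(c) = ((1/13)*13)*c + 114 = 1*c + 114 = c + 114 = 114 + c)
O(177) - 1*(-35559) = (114 + 177) - 1*(-35559) = 291 + 35559 = 35850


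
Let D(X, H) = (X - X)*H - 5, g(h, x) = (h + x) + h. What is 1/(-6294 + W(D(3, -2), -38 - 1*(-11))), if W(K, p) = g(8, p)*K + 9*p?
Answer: -1/6482 ≈ -0.00015427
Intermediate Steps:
g(h, x) = x + 2*h
D(X, H) = -5 (D(X, H) = 0*H - 5 = 0 - 5 = -5)
W(K, p) = 9*p + K*(16 + p) (W(K, p) = (p + 2*8)*K + 9*p = (p + 16)*K + 9*p = (16 + p)*K + 9*p = K*(16 + p) + 9*p = 9*p + K*(16 + p))
1/(-6294 + W(D(3, -2), -38 - 1*(-11))) = 1/(-6294 + (9*(-38 - 1*(-11)) - 5*(16 + (-38 - 1*(-11))))) = 1/(-6294 + (9*(-38 + 11) - 5*(16 + (-38 + 11)))) = 1/(-6294 + (9*(-27) - 5*(16 - 27))) = 1/(-6294 + (-243 - 5*(-11))) = 1/(-6294 + (-243 + 55)) = 1/(-6294 - 188) = 1/(-6482) = -1/6482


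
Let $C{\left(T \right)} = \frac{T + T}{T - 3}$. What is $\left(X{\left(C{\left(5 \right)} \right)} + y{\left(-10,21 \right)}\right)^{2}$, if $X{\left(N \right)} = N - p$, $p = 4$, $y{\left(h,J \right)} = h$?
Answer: $81$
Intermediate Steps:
$C{\left(T \right)} = \frac{2 T}{-3 + T}$
$X{\left(N \right)} = -4 + N$ ($X{\left(N \right)} = N - 4 = -4 + N$)
$\left(X{\left(C{\left(5 \right)} \right)} + y{\left(-10,21 \right)}\right)^{2} = \left(\left(-4 + 2 \cdot 5 \frac{1}{-3 + 5}\right) - 10\right)^{2} = \left(\left(-4 + 2 \cdot 5 \cdot \frac{1}{2}\right) - 10\right)^{2} = \left(\left(-4 + 5\right) - 10\right)^{2} = \left(1 - 10\right)^{2} = \left(-9\right)^{2} = 81$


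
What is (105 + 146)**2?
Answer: 63001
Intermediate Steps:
(105 + 146)**2 = 251**2 = 63001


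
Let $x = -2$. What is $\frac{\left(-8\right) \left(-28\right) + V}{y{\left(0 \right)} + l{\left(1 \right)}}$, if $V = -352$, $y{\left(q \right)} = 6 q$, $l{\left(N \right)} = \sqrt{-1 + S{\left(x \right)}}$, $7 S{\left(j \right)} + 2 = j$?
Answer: $\frac{128 i \sqrt{77}}{11} \approx 102.11 i$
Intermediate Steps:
$S{\left(j \right)} = - \frac{2}{7} + \frac{j}{7}$
$l{\left(N \right)} = \frac{i \sqrt{77}}{7}$ ($l{\left(N \right)} = \sqrt{-1 + \left(- \frac{2}{7} + \frac{1}{7} \left(-2\right)\right)} = \sqrt{-1 - \frac{4}{7}} = \sqrt{- \frac{11}{7}} = \frac{i \sqrt{77}}{7}$)
$\frac{\left(-8\right) \left(-28\right) + V}{y{\left(0 \right)} + l{\left(1 \right)}} = \frac{\left(-8\right) \left(-28\right) - 352}{6 \cdot 0 + \frac{i \sqrt{77}}{7}} = \frac{224 - 352}{0 + \frac{i \sqrt{77}}{7}} = - \frac{128}{\frac{1}{7} i \sqrt{77}} = - 128 \left(- \frac{i \sqrt{77}}{11}\right) = \frac{128 i \sqrt{77}}{11}$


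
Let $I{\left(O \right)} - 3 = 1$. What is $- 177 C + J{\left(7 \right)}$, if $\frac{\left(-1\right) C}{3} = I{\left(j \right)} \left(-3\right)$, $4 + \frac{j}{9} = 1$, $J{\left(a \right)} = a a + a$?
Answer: $-6316$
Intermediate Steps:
$J{\left(a \right)} = a + a^{2}$ ($J{\left(a \right)} = a^{2} + a = a + a^{2}$)
$j = -27$ ($j = -36 + 9 \cdot 1 = -36 + 9 = -27$)
$I{\left(O \right)} = 4$ ($I{\left(O \right)} = 3 + 1 = 4$)
$C = 36$ ($C = - 3 \cdot 4 \left(-3\right) = \left(-3\right) \left(-12\right) = 36$)
$- 177 C + J{\left(7 \right)} = \left(-177\right) 36 + 7 \left(1 + 7\right) = -6372 + 7 \cdot 8 = -6372 + 56 = -6316$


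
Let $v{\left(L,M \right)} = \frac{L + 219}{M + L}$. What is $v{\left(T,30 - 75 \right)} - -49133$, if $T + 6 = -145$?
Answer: $\frac{2407500}{49} \approx 49133.0$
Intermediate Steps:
$T = -151$ ($T = -6 - 145 = -151$)
$v{\left(L,M \right)} = \frac{219 + L}{L + M}$
$v{\left(T,30 - 75 \right)} - -49133 = \frac{219 - 151}{-151 + \left(30 - 75\right)} - -49133 = \frac{1}{-151 + \left(30 - 75\right)} 68 + 49133 = \frac{1}{-151 - 45} \cdot 68 + 49133 = \frac{1}{-196} \cdot 68 + 49133 = \left(- \frac{1}{196}\right) 68 + 49133 = - \frac{17}{49} + 49133 = \frac{2407500}{49}$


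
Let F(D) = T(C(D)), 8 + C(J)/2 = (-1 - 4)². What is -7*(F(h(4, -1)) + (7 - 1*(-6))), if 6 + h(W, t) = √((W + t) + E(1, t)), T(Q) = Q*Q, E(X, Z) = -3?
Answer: -8183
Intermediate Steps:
C(J) = 34 (C(J) = -16 + 2*(-1 - 4)² = -16 + 2*(-5)² = -16 + 2*25 = -16 + 50 = 34)
T(Q) = Q²
h(W, t) = -6 + √(-3 + W + t) (h(W, t) = -6 + √((W + t) - 3) = -6 + √(-3 + W + t))
F(D) = 1156 (F(D) = 34² = 1156)
-7*(F(h(4, -1)) + (7 - 1*(-6))) = -7*(1156 + (7 - 1*(-6))) = -7*(1156 + (7 + 6)) = -7*(1156 + 13) = -7*1169 = -8183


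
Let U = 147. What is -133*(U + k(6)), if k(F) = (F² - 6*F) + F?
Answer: -20349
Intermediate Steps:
k(F) = F² - 5*F
-133*(U + k(6)) = -133*(147 + 6*(-5 + 6)) = -133*(147 + 6*1) = -133*(147 + 6) = -133*153 = -20349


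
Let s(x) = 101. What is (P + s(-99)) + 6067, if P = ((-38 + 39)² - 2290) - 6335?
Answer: -2456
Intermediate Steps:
P = -8624 (P = (1² - 2290) - 6335 = (1 - 2290) - 6335 = -2289 - 6335 = -8624)
(P + s(-99)) + 6067 = (-8624 + 101) + 6067 = -8523 + 6067 = -2456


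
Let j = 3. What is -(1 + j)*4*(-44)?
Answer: 704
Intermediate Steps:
-(1 + j)*4*(-44) = -(1 + 3)*4*(-44) = -4*4*(-44) = -1*16*(-44) = -16*(-44) = 704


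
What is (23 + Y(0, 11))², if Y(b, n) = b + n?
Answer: 1156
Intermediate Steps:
(23 + Y(0, 11))² = (23 + (0 + 11))² = (23 + 11)² = 34² = 1156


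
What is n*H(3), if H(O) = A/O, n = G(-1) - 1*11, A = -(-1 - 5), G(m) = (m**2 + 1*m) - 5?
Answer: -32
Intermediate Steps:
G(m) = -5 + m + m**2 (G(m) = (m**2 + m) - 5 = (m + m**2) - 5 = -5 + m + m**2)
A = 6 (A = -1*(-6) = 6)
n = -16 (n = (-5 - 1 + (-1)**2) - 1*11 = (-5 - 1 + 1) - 11 = -5 - 11 = -16)
H(O) = 6/O
n*H(3) = -96/3 = -16*2 = -32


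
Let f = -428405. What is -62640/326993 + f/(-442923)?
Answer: 112340739445/144832720539 ≈ 0.77566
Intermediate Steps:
-62640/326993 + f/(-442923) = -62640/326993 - 428405/(-442923) = -62640*1/326993 - 428405*(-1/442923) = -62640/326993 + 428405/442923 = 112340739445/144832720539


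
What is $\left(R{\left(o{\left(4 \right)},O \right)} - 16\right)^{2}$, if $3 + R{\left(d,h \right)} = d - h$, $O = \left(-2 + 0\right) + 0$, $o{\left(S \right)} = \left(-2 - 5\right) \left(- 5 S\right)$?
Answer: $15129$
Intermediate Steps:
$o{\left(S \right)} = 35 S$ ($o{\left(S \right)} = - 7 \left(- 5 S\right) = 35 S$)
$O = -2$ ($O = -2 + 0 = -2$)
$R{\left(d,h \right)} = -3 + d - h$ ($R{\left(d,h \right)} = -3 + \left(d - h\right) = -3 + d - h$)
$\left(R{\left(o{\left(4 \right)},O \right)} - 16\right)^{2} = \left(\left(-3 + 35 \cdot 4 - -2\right) - 16\right)^{2} = \left(\left(-3 + 140 + 2\right) - 16\right)^{2} = \left(139 - 16\right)^{2} = 123^{2} = 15129$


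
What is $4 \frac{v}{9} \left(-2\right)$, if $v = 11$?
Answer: $- \frac{88}{9} \approx -9.7778$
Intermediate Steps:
$4 \frac{v}{9} \left(-2\right) = 4 \cdot \frac{11}{9} \left(-2\right) = \frac{44}{9} \left(-2\right) = - \frac{88}{9}$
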